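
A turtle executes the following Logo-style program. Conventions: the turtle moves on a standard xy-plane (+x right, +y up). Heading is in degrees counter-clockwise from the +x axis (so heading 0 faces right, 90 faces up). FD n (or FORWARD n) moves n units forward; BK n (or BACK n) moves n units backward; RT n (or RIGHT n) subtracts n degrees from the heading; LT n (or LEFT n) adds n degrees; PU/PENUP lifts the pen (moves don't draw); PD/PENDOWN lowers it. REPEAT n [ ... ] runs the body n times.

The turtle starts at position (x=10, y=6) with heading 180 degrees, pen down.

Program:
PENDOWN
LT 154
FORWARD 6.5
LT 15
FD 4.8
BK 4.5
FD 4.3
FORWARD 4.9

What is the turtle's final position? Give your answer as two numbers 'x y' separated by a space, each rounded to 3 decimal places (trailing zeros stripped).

Executing turtle program step by step:
Start: pos=(10,6), heading=180, pen down
PD: pen down
LT 154: heading 180 -> 334
FD 6.5: (10,6) -> (15.842,3.151) [heading=334, draw]
LT 15: heading 334 -> 349
FD 4.8: (15.842,3.151) -> (20.554,2.235) [heading=349, draw]
BK 4.5: (20.554,2.235) -> (16.137,3.093) [heading=349, draw]
FD 4.3: (16.137,3.093) -> (20.358,2.273) [heading=349, draw]
FD 4.9: (20.358,2.273) -> (25.168,1.338) [heading=349, draw]
Final: pos=(25.168,1.338), heading=349, 5 segment(s) drawn

Answer: 25.168 1.338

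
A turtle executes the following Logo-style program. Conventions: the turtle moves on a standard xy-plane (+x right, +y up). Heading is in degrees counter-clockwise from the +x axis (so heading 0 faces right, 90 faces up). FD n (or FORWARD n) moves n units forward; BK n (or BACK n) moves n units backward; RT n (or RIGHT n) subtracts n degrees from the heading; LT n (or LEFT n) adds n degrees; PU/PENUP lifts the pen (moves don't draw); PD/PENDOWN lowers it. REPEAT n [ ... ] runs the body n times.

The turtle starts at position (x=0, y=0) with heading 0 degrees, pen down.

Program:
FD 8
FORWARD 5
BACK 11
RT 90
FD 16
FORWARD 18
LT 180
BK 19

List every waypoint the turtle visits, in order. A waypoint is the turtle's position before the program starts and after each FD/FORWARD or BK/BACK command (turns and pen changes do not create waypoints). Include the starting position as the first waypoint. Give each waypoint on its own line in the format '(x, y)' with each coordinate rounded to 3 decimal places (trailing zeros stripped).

Executing turtle program step by step:
Start: pos=(0,0), heading=0, pen down
FD 8: (0,0) -> (8,0) [heading=0, draw]
FD 5: (8,0) -> (13,0) [heading=0, draw]
BK 11: (13,0) -> (2,0) [heading=0, draw]
RT 90: heading 0 -> 270
FD 16: (2,0) -> (2,-16) [heading=270, draw]
FD 18: (2,-16) -> (2,-34) [heading=270, draw]
LT 180: heading 270 -> 90
BK 19: (2,-34) -> (2,-53) [heading=90, draw]
Final: pos=(2,-53), heading=90, 6 segment(s) drawn
Waypoints (7 total):
(0, 0)
(8, 0)
(13, 0)
(2, 0)
(2, -16)
(2, -34)
(2, -53)

Answer: (0, 0)
(8, 0)
(13, 0)
(2, 0)
(2, -16)
(2, -34)
(2, -53)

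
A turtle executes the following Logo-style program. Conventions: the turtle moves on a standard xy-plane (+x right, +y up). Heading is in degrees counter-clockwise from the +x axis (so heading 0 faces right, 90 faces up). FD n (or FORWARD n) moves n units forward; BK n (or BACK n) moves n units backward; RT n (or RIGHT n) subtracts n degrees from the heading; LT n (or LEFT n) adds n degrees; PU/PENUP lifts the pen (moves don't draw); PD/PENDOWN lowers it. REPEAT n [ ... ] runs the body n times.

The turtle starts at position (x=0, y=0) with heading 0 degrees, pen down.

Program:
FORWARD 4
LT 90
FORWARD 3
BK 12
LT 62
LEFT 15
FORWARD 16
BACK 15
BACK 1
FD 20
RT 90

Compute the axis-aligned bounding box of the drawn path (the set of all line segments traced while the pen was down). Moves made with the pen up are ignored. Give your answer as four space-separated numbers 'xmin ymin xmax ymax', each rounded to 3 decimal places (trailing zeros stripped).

Answer: -15.487 -9 4 3

Derivation:
Executing turtle program step by step:
Start: pos=(0,0), heading=0, pen down
FD 4: (0,0) -> (4,0) [heading=0, draw]
LT 90: heading 0 -> 90
FD 3: (4,0) -> (4,3) [heading=90, draw]
BK 12: (4,3) -> (4,-9) [heading=90, draw]
LT 62: heading 90 -> 152
LT 15: heading 152 -> 167
FD 16: (4,-9) -> (-11.59,-5.401) [heading=167, draw]
BK 15: (-11.59,-5.401) -> (3.026,-8.775) [heading=167, draw]
BK 1: (3.026,-8.775) -> (4,-9) [heading=167, draw]
FD 20: (4,-9) -> (-15.487,-4.501) [heading=167, draw]
RT 90: heading 167 -> 77
Final: pos=(-15.487,-4.501), heading=77, 7 segment(s) drawn

Segment endpoints: x in {-15.487, -11.59, 0, 3.026, 4, 4}, y in {-9, -8.775, -5.401, -4.501, 0, 3}
xmin=-15.487, ymin=-9, xmax=4, ymax=3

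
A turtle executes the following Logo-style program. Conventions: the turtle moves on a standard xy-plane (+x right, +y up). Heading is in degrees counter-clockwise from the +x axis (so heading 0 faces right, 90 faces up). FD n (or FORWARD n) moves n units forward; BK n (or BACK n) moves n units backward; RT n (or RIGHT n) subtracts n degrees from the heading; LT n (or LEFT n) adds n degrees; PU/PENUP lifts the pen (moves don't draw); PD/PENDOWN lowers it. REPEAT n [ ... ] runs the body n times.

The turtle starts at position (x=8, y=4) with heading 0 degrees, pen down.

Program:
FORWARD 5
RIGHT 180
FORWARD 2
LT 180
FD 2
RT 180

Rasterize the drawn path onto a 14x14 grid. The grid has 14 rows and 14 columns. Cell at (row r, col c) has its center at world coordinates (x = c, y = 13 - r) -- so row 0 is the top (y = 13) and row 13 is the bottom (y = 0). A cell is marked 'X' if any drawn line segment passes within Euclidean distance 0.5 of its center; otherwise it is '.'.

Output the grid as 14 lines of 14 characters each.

Segment 0: (8,4) -> (13,4)
Segment 1: (13,4) -> (11,4)
Segment 2: (11,4) -> (13,4)

Answer: ..............
..............
..............
..............
..............
..............
..............
..............
..............
........XXXXXX
..............
..............
..............
..............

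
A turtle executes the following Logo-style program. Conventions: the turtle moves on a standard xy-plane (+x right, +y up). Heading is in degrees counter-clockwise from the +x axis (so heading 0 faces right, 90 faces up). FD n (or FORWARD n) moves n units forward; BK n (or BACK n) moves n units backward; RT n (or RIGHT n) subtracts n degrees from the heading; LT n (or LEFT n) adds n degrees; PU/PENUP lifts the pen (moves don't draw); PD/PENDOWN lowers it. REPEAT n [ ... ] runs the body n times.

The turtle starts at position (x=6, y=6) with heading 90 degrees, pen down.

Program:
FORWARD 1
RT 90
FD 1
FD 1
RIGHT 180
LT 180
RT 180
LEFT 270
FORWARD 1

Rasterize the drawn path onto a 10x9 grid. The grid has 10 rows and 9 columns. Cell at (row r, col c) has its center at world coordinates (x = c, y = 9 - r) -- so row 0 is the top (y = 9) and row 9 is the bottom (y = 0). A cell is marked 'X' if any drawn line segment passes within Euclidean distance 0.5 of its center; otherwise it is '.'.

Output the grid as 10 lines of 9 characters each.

Answer: .........
........X
......XXX
......X..
.........
.........
.........
.........
.........
.........

Derivation:
Segment 0: (6,6) -> (6,7)
Segment 1: (6,7) -> (7,7)
Segment 2: (7,7) -> (8,7)
Segment 3: (8,7) -> (8,8)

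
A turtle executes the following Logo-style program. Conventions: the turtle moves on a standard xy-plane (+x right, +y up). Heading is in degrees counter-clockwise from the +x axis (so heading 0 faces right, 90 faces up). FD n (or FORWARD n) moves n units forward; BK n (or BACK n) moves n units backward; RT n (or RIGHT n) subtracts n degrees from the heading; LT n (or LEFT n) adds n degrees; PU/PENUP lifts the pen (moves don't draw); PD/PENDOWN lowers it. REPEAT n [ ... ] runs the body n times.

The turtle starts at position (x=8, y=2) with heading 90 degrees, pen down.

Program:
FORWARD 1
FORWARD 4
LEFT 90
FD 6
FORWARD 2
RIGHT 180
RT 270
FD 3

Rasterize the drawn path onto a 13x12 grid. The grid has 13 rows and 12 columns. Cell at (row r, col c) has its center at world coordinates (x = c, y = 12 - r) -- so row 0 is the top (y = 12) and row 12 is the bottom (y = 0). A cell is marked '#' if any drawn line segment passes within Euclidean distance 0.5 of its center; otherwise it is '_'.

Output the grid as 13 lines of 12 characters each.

Segment 0: (8,2) -> (8,3)
Segment 1: (8,3) -> (8,7)
Segment 2: (8,7) -> (2,7)
Segment 3: (2,7) -> (0,7)
Segment 4: (0,7) -> (-0,10)

Answer: ____________
____________
#___________
#___________
#___________
#########___
________#___
________#___
________#___
________#___
________#___
____________
____________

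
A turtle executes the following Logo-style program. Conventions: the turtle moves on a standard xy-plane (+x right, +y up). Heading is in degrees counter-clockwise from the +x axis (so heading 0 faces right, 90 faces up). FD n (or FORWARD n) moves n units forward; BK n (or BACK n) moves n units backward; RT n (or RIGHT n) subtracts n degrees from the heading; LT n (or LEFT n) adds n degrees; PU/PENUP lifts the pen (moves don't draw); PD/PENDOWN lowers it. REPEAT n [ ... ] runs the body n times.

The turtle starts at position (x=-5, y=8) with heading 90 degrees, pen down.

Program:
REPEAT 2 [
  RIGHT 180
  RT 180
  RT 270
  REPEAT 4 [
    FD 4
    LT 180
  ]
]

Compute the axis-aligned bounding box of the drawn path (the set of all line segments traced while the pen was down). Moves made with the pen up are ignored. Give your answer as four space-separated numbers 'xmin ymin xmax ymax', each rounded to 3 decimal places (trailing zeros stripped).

Executing turtle program step by step:
Start: pos=(-5,8), heading=90, pen down
REPEAT 2 [
  -- iteration 1/2 --
  RT 180: heading 90 -> 270
  RT 180: heading 270 -> 90
  RT 270: heading 90 -> 180
  REPEAT 4 [
    -- iteration 1/4 --
    FD 4: (-5,8) -> (-9,8) [heading=180, draw]
    LT 180: heading 180 -> 0
    -- iteration 2/4 --
    FD 4: (-9,8) -> (-5,8) [heading=0, draw]
    LT 180: heading 0 -> 180
    -- iteration 3/4 --
    FD 4: (-5,8) -> (-9,8) [heading=180, draw]
    LT 180: heading 180 -> 0
    -- iteration 4/4 --
    FD 4: (-9,8) -> (-5,8) [heading=0, draw]
    LT 180: heading 0 -> 180
  ]
  -- iteration 2/2 --
  RT 180: heading 180 -> 0
  RT 180: heading 0 -> 180
  RT 270: heading 180 -> 270
  REPEAT 4 [
    -- iteration 1/4 --
    FD 4: (-5,8) -> (-5,4) [heading=270, draw]
    LT 180: heading 270 -> 90
    -- iteration 2/4 --
    FD 4: (-5,4) -> (-5,8) [heading=90, draw]
    LT 180: heading 90 -> 270
    -- iteration 3/4 --
    FD 4: (-5,8) -> (-5,4) [heading=270, draw]
    LT 180: heading 270 -> 90
    -- iteration 4/4 --
    FD 4: (-5,4) -> (-5,8) [heading=90, draw]
    LT 180: heading 90 -> 270
  ]
]
Final: pos=(-5,8), heading=270, 8 segment(s) drawn

Segment endpoints: x in {-9, -5, -5}, y in {4, 8, 8, 8}
xmin=-9, ymin=4, xmax=-5, ymax=8

Answer: -9 4 -5 8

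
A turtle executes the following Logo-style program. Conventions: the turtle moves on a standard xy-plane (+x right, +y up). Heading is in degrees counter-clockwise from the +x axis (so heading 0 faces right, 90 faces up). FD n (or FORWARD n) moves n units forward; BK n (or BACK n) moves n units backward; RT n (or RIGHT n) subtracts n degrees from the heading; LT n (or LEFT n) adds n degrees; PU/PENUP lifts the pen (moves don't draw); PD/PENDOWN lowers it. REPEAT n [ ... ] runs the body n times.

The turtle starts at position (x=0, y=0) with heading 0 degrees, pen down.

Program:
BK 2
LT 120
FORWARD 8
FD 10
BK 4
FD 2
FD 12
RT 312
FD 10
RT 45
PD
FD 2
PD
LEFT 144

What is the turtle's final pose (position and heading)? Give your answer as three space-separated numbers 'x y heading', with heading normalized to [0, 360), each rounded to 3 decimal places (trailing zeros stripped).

Executing turtle program step by step:
Start: pos=(0,0), heading=0, pen down
BK 2: (0,0) -> (-2,0) [heading=0, draw]
LT 120: heading 0 -> 120
FD 8: (-2,0) -> (-6,6.928) [heading=120, draw]
FD 10: (-6,6.928) -> (-11,15.588) [heading=120, draw]
BK 4: (-11,15.588) -> (-9,12.124) [heading=120, draw]
FD 2: (-9,12.124) -> (-10,13.856) [heading=120, draw]
FD 12: (-10,13.856) -> (-16,24.249) [heading=120, draw]
RT 312: heading 120 -> 168
FD 10: (-16,24.249) -> (-25.781,26.328) [heading=168, draw]
RT 45: heading 168 -> 123
PD: pen down
FD 2: (-25.781,26.328) -> (-26.871,28.005) [heading=123, draw]
PD: pen down
LT 144: heading 123 -> 267
Final: pos=(-26.871,28.005), heading=267, 8 segment(s) drawn

Answer: -26.871 28.005 267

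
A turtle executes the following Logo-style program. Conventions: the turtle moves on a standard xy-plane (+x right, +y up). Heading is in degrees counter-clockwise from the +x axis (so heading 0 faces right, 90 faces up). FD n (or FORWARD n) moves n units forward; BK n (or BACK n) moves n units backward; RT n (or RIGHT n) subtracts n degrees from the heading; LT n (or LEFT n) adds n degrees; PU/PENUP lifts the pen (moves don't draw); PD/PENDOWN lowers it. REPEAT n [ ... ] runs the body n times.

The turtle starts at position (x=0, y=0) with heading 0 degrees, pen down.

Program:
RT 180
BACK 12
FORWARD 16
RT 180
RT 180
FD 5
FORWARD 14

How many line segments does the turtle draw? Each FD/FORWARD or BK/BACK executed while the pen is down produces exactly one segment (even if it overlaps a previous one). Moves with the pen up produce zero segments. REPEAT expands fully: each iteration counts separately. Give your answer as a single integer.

Executing turtle program step by step:
Start: pos=(0,0), heading=0, pen down
RT 180: heading 0 -> 180
BK 12: (0,0) -> (12,0) [heading=180, draw]
FD 16: (12,0) -> (-4,0) [heading=180, draw]
RT 180: heading 180 -> 0
RT 180: heading 0 -> 180
FD 5: (-4,0) -> (-9,0) [heading=180, draw]
FD 14: (-9,0) -> (-23,0) [heading=180, draw]
Final: pos=(-23,0), heading=180, 4 segment(s) drawn
Segments drawn: 4

Answer: 4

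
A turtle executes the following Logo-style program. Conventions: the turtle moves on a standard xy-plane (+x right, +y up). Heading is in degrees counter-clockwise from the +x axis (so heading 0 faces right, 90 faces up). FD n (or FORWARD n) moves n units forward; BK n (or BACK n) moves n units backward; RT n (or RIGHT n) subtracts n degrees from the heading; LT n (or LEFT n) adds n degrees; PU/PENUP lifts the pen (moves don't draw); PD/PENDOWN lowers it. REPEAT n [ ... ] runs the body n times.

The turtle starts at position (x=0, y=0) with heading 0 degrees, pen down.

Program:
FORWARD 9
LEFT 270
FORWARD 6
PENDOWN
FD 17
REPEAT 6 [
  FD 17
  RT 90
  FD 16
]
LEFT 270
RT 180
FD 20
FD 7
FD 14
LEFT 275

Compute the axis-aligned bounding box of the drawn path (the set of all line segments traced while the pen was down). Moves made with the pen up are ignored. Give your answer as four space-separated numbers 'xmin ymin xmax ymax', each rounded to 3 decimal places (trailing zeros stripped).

Executing turtle program step by step:
Start: pos=(0,0), heading=0, pen down
FD 9: (0,0) -> (9,0) [heading=0, draw]
LT 270: heading 0 -> 270
FD 6: (9,0) -> (9,-6) [heading=270, draw]
PD: pen down
FD 17: (9,-6) -> (9,-23) [heading=270, draw]
REPEAT 6 [
  -- iteration 1/6 --
  FD 17: (9,-23) -> (9,-40) [heading=270, draw]
  RT 90: heading 270 -> 180
  FD 16: (9,-40) -> (-7,-40) [heading=180, draw]
  -- iteration 2/6 --
  FD 17: (-7,-40) -> (-24,-40) [heading=180, draw]
  RT 90: heading 180 -> 90
  FD 16: (-24,-40) -> (-24,-24) [heading=90, draw]
  -- iteration 3/6 --
  FD 17: (-24,-24) -> (-24,-7) [heading=90, draw]
  RT 90: heading 90 -> 0
  FD 16: (-24,-7) -> (-8,-7) [heading=0, draw]
  -- iteration 4/6 --
  FD 17: (-8,-7) -> (9,-7) [heading=0, draw]
  RT 90: heading 0 -> 270
  FD 16: (9,-7) -> (9,-23) [heading=270, draw]
  -- iteration 5/6 --
  FD 17: (9,-23) -> (9,-40) [heading=270, draw]
  RT 90: heading 270 -> 180
  FD 16: (9,-40) -> (-7,-40) [heading=180, draw]
  -- iteration 6/6 --
  FD 17: (-7,-40) -> (-24,-40) [heading=180, draw]
  RT 90: heading 180 -> 90
  FD 16: (-24,-40) -> (-24,-24) [heading=90, draw]
]
LT 270: heading 90 -> 0
RT 180: heading 0 -> 180
FD 20: (-24,-24) -> (-44,-24) [heading=180, draw]
FD 7: (-44,-24) -> (-51,-24) [heading=180, draw]
FD 14: (-51,-24) -> (-65,-24) [heading=180, draw]
LT 275: heading 180 -> 95
Final: pos=(-65,-24), heading=95, 18 segment(s) drawn

Segment endpoints: x in {-65, -51, -44, -24, -24, -8, -7, -7, 0, 9, 9, 9, 9, 9, 9}, y in {-40, -24, -24, -23, -7, -6, 0}
xmin=-65, ymin=-40, xmax=9, ymax=0

Answer: -65 -40 9 0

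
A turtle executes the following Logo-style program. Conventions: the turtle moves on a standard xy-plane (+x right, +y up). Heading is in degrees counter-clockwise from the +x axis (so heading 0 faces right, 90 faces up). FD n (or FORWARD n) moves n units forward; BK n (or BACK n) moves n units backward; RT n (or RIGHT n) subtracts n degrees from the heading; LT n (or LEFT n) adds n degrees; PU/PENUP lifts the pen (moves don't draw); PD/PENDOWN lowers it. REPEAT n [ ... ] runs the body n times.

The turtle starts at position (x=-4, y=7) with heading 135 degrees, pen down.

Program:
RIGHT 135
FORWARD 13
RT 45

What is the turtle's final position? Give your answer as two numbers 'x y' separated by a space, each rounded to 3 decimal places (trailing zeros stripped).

Answer: 9 7

Derivation:
Executing turtle program step by step:
Start: pos=(-4,7), heading=135, pen down
RT 135: heading 135 -> 0
FD 13: (-4,7) -> (9,7) [heading=0, draw]
RT 45: heading 0 -> 315
Final: pos=(9,7), heading=315, 1 segment(s) drawn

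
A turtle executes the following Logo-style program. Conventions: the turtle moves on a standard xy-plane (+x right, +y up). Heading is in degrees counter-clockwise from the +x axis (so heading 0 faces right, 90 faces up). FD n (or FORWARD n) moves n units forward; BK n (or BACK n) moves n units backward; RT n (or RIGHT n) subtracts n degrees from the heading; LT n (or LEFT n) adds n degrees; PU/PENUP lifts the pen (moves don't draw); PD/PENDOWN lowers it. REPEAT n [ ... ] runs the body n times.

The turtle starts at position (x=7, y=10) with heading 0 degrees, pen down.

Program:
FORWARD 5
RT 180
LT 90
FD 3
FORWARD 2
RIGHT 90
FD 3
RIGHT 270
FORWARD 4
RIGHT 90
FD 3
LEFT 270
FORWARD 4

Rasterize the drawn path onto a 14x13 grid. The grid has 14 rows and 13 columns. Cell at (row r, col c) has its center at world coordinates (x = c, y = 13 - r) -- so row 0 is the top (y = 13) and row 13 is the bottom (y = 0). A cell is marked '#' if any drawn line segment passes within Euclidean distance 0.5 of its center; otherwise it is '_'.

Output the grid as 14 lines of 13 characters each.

Answer: _____________
_____________
_____________
_______######
____________#
____________#
____________#
____________#
______#__####
______#__#___
______#__#___
______#__#___
______####___
_____________

Derivation:
Segment 0: (7,10) -> (12,10)
Segment 1: (12,10) -> (12,7)
Segment 2: (12,7) -> (12,5)
Segment 3: (12,5) -> (9,5)
Segment 4: (9,5) -> (9,1)
Segment 5: (9,1) -> (6,1)
Segment 6: (6,1) -> (6,5)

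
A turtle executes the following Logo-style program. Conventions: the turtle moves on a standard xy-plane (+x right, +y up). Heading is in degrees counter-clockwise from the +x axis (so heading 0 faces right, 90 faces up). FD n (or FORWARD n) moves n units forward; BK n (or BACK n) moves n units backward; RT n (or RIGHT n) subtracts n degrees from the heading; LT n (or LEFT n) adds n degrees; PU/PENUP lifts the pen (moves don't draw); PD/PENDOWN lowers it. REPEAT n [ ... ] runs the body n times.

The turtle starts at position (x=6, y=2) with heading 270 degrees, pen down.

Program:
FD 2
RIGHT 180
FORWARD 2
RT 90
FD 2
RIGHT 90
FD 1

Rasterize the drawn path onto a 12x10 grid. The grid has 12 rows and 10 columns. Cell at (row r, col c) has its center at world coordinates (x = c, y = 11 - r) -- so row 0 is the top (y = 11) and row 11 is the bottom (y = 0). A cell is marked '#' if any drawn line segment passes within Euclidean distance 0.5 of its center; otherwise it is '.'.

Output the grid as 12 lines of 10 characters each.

Segment 0: (6,2) -> (6,0)
Segment 1: (6,0) -> (6,2)
Segment 2: (6,2) -> (8,2)
Segment 3: (8,2) -> (8,1)

Answer: ..........
..........
..........
..........
..........
..........
..........
..........
..........
......###.
......#.#.
......#...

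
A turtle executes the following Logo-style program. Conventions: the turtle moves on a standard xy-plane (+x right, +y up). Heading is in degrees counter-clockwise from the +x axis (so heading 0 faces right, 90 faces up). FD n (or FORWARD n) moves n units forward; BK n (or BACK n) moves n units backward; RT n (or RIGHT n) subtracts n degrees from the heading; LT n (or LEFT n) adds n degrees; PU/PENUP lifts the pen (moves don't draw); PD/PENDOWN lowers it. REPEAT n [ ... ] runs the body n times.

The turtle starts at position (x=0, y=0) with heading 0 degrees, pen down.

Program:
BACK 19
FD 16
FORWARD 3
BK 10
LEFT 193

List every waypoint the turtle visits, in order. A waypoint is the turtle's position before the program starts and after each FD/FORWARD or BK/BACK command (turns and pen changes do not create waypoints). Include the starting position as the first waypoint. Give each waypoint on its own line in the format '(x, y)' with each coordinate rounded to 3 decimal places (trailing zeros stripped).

Executing turtle program step by step:
Start: pos=(0,0), heading=0, pen down
BK 19: (0,0) -> (-19,0) [heading=0, draw]
FD 16: (-19,0) -> (-3,0) [heading=0, draw]
FD 3: (-3,0) -> (0,0) [heading=0, draw]
BK 10: (0,0) -> (-10,0) [heading=0, draw]
LT 193: heading 0 -> 193
Final: pos=(-10,0), heading=193, 4 segment(s) drawn
Waypoints (5 total):
(0, 0)
(-19, 0)
(-3, 0)
(0, 0)
(-10, 0)

Answer: (0, 0)
(-19, 0)
(-3, 0)
(0, 0)
(-10, 0)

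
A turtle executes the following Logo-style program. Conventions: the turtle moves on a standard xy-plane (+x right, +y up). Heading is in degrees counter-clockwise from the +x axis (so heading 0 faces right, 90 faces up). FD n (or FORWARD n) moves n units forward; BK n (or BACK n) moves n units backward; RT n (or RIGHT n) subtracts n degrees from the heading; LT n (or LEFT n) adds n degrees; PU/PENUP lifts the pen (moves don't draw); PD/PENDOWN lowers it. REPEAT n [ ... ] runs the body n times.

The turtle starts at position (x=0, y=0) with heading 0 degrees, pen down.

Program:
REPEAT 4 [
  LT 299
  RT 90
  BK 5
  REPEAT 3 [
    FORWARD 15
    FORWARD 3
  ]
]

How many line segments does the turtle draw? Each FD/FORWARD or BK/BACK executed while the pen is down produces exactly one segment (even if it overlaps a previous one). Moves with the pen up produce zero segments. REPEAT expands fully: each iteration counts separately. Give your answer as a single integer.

Executing turtle program step by step:
Start: pos=(0,0), heading=0, pen down
REPEAT 4 [
  -- iteration 1/4 --
  LT 299: heading 0 -> 299
  RT 90: heading 299 -> 209
  BK 5: (0,0) -> (4.373,2.424) [heading=209, draw]
  REPEAT 3 [
    -- iteration 1/3 --
    FD 15: (4.373,2.424) -> (-8.746,-4.848) [heading=209, draw]
    FD 3: (-8.746,-4.848) -> (-11.37,-6.303) [heading=209, draw]
    -- iteration 2/3 --
    FD 15: (-11.37,-6.303) -> (-24.489,-13.575) [heading=209, draw]
    FD 3: (-24.489,-13.575) -> (-27.113,-15.029) [heading=209, draw]
    -- iteration 3/3 --
    FD 15: (-27.113,-15.029) -> (-40.233,-22.301) [heading=209, draw]
    FD 3: (-40.233,-22.301) -> (-42.856,-23.756) [heading=209, draw]
  ]
  -- iteration 2/4 --
  LT 299: heading 209 -> 148
  RT 90: heading 148 -> 58
  BK 5: (-42.856,-23.756) -> (-45.506,-27.996) [heading=58, draw]
  REPEAT 3 [
    -- iteration 1/3 --
    FD 15: (-45.506,-27.996) -> (-37.557,-15.275) [heading=58, draw]
    FD 3: (-37.557,-15.275) -> (-35.967,-12.731) [heading=58, draw]
    -- iteration 2/3 --
    FD 15: (-35.967,-12.731) -> (-28.019,-0.01) [heading=58, draw]
    FD 3: (-28.019,-0.01) -> (-26.429,2.534) [heading=58, draw]
    -- iteration 3/3 --
    FD 15: (-26.429,2.534) -> (-18.48,15.255) [heading=58, draw]
    FD 3: (-18.48,15.255) -> (-16.89,17.799) [heading=58, draw]
  ]
  -- iteration 3/4 --
  LT 299: heading 58 -> 357
  RT 90: heading 357 -> 267
  BK 5: (-16.89,17.799) -> (-16.629,22.792) [heading=267, draw]
  REPEAT 3 [
    -- iteration 1/3 --
    FD 15: (-16.629,22.792) -> (-17.414,7.812) [heading=267, draw]
    FD 3: (-17.414,7.812) -> (-17.571,4.817) [heading=267, draw]
    -- iteration 2/3 --
    FD 15: (-17.571,4.817) -> (-18.356,-10.163) [heading=267, draw]
    FD 3: (-18.356,-10.163) -> (-18.513,-13.159) [heading=267, draw]
    -- iteration 3/3 --
    FD 15: (-18.513,-13.159) -> (-19.298,-28.138) [heading=267, draw]
    FD 3: (-19.298,-28.138) -> (-19.455,-31.134) [heading=267, draw]
  ]
  -- iteration 4/4 --
  LT 299: heading 267 -> 206
  RT 90: heading 206 -> 116
  BK 5: (-19.455,-31.134) -> (-17.263,-35.628) [heading=116, draw]
  REPEAT 3 [
    -- iteration 1/3 --
    FD 15: (-17.263,-35.628) -> (-23.838,-22.146) [heading=116, draw]
    FD 3: (-23.838,-22.146) -> (-25.154,-19.45) [heading=116, draw]
    -- iteration 2/3 --
    FD 15: (-25.154,-19.45) -> (-31.729,-5.968) [heading=116, draw]
    FD 3: (-31.729,-5.968) -> (-33.044,-3.272) [heading=116, draw]
    -- iteration 3/3 --
    FD 15: (-33.044,-3.272) -> (-39.62,10.21) [heading=116, draw]
    FD 3: (-39.62,10.21) -> (-40.935,12.907) [heading=116, draw]
  ]
]
Final: pos=(-40.935,12.907), heading=116, 28 segment(s) drawn
Segments drawn: 28

Answer: 28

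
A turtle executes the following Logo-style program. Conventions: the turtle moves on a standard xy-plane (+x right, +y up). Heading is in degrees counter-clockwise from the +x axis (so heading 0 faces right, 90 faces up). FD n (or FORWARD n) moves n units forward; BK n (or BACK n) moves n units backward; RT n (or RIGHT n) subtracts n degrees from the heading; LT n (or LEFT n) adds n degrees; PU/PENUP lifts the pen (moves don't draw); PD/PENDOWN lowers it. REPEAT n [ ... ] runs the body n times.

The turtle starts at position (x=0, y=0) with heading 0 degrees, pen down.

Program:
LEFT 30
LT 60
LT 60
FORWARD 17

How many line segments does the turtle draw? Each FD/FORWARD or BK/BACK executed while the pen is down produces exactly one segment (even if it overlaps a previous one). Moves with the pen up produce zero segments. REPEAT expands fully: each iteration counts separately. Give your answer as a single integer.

Answer: 1

Derivation:
Executing turtle program step by step:
Start: pos=(0,0), heading=0, pen down
LT 30: heading 0 -> 30
LT 60: heading 30 -> 90
LT 60: heading 90 -> 150
FD 17: (0,0) -> (-14.722,8.5) [heading=150, draw]
Final: pos=(-14.722,8.5), heading=150, 1 segment(s) drawn
Segments drawn: 1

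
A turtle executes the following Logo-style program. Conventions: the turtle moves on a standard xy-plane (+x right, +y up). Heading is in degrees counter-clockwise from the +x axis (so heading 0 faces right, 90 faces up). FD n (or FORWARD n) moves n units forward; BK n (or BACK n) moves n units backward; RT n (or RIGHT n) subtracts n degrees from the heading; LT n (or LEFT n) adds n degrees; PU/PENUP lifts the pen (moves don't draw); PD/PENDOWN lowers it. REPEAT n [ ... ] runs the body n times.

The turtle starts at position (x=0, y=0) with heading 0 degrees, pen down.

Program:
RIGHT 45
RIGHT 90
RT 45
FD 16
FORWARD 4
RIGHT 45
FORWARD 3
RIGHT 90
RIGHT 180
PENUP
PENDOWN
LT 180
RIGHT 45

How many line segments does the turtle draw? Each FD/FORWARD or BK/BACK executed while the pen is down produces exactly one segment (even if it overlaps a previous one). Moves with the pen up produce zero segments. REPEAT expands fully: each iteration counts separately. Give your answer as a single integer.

Answer: 3

Derivation:
Executing turtle program step by step:
Start: pos=(0,0), heading=0, pen down
RT 45: heading 0 -> 315
RT 90: heading 315 -> 225
RT 45: heading 225 -> 180
FD 16: (0,0) -> (-16,0) [heading=180, draw]
FD 4: (-16,0) -> (-20,0) [heading=180, draw]
RT 45: heading 180 -> 135
FD 3: (-20,0) -> (-22.121,2.121) [heading=135, draw]
RT 90: heading 135 -> 45
RT 180: heading 45 -> 225
PU: pen up
PD: pen down
LT 180: heading 225 -> 45
RT 45: heading 45 -> 0
Final: pos=(-22.121,2.121), heading=0, 3 segment(s) drawn
Segments drawn: 3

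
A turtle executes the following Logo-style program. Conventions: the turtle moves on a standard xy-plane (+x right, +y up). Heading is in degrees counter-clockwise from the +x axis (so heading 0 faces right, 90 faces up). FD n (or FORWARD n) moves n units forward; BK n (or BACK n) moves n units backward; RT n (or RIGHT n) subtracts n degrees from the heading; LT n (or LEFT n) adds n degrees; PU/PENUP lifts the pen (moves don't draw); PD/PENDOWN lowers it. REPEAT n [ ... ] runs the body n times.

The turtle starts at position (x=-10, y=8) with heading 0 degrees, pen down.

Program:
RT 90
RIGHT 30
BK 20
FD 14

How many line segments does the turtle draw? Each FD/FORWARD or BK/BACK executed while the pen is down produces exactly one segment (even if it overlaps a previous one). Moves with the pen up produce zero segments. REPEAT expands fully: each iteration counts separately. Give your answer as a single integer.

Executing turtle program step by step:
Start: pos=(-10,8), heading=0, pen down
RT 90: heading 0 -> 270
RT 30: heading 270 -> 240
BK 20: (-10,8) -> (0,25.321) [heading=240, draw]
FD 14: (0,25.321) -> (-7,13.196) [heading=240, draw]
Final: pos=(-7,13.196), heading=240, 2 segment(s) drawn
Segments drawn: 2

Answer: 2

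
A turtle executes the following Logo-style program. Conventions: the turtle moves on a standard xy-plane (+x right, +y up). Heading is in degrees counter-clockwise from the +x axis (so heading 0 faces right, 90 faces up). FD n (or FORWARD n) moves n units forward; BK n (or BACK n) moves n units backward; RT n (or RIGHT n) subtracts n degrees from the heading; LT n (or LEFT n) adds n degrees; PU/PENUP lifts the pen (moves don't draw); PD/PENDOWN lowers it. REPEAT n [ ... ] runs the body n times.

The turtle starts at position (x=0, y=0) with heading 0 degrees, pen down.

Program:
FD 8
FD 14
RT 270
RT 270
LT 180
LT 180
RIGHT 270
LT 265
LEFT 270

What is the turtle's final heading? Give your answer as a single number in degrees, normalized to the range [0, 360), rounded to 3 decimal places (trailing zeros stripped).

Answer: 85

Derivation:
Executing turtle program step by step:
Start: pos=(0,0), heading=0, pen down
FD 8: (0,0) -> (8,0) [heading=0, draw]
FD 14: (8,0) -> (22,0) [heading=0, draw]
RT 270: heading 0 -> 90
RT 270: heading 90 -> 180
LT 180: heading 180 -> 0
LT 180: heading 0 -> 180
RT 270: heading 180 -> 270
LT 265: heading 270 -> 175
LT 270: heading 175 -> 85
Final: pos=(22,0), heading=85, 2 segment(s) drawn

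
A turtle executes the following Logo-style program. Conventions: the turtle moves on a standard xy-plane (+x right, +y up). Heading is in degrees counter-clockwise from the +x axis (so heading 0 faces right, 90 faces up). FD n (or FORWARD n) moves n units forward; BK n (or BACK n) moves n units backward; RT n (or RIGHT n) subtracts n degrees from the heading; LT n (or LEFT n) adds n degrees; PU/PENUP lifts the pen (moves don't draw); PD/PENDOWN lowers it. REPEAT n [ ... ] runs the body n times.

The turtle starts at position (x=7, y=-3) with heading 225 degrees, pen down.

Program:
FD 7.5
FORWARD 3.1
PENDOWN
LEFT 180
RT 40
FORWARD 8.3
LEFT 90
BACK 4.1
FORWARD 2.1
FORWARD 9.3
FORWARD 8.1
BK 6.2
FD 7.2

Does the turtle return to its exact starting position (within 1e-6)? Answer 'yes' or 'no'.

Executing turtle program step by step:
Start: pos=(7,-3), heading=225, pen down
FD 7.5: (7,-3) -> (1.697,-8.303) [heading=225, draw]
FD 3.1: (1.697,-8.303) -> (-0.495,-10.495) [heading=225, draw]
PD: pen down
LT 180: heading 225 -> 45
RT 40: heading 45 -> 5
FD 8.3: (-0.495,-10.495) -> (7.773,-9.772) [heading=5, draw]
LT 90: heading 5 -> 95
BK 4.1: (7.773,-9.772) -> (8.13,-13.856) [heading=95, draw]
FD 2.1: (8.13,-13.856) -> (7.947,-11.764) [heading=95, draw]
FD 9.3: (7.947,-11.764) -> (7.137,-2.5) [heading=95, draw]
FD 8.1: (7.137,-2.5) -> (6.431,5.569) [heading=95, draw]
BK 6.2: (6.431,5.569) -> (6.971,-0.607) [heading=95, draw]
FD 7.2: (6.971,-0.607) -> (6.344,6.566) [heading=95, draw]
Final: pos=(6.344,6.566), heading=95, 9 segment(s) drawn

Start position: (7, -3)
Final position: (6.344, 6.566)
Distance = 9.588; >= 1e-6 -> NOT closed

Answer: no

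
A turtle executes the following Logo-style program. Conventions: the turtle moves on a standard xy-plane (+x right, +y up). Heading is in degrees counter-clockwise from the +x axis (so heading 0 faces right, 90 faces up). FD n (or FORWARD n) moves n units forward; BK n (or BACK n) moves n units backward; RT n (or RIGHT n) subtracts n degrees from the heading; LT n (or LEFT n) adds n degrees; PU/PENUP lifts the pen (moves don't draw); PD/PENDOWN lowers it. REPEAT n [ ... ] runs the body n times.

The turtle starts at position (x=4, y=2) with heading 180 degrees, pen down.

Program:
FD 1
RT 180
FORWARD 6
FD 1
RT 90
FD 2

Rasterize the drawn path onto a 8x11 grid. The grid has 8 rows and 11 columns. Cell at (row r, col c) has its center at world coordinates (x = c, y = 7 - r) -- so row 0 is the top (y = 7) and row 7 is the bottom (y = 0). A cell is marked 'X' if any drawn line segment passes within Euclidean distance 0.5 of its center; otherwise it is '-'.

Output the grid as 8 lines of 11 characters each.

Segment 0: (4,2) -> (3,2)
Segment 1: (3,2) -> (9,2)
Segment 2: (9,2) -> (10,2)
Segment 3: (10,2) -> (10,0)

Answer: -----------
-----------
-----------
-----------
-----------
---XXXXXXXX
----------X
----------X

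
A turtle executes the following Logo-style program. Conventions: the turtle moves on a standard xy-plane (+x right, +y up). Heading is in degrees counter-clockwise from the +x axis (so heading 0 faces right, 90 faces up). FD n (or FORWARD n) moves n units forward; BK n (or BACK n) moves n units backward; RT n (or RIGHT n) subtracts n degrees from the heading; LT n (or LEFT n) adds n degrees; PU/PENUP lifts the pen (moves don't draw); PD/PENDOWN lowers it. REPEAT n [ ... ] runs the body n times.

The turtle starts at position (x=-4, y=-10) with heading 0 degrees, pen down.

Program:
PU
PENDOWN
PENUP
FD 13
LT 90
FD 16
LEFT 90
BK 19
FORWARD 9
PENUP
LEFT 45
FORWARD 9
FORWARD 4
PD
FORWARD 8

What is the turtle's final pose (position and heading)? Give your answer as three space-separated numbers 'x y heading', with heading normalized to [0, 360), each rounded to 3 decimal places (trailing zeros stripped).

Answer: 4.151 -8.849 225

Derivation:
Executing turtle program step by step:
Start: pos=(-4,-10), heading=0, pen down
PU: pen up
PD: pen down
PU: pen up
FD 13: (-4,-10) -> (9,-10) [heading=0, move]
LT 90: heading 0 -> 90
FD 16: (9,-10) -> (9,6) [heading=90, move]
LT 90: heading 90 -> 180
BK 19: (9,6) -> (28,6) [heading=180, move]
FD 9: (28,6) -> (19,6) [heading=180, move]
PU: pen up
LT 45: heading 180 -> 225
FD 9: (19,6) -> (12.636,-0.364) [heading=225, move]
FD 4: (12.636,-0.364) -> (9.808,-3.192) [heading=225, move]
PD: pen down
FD 8: (9.808,-3.192) -> (4.151,-8.849) [heading=225, draw]
Final: pos=(4.151,-8.849), heading=225, 1 segment(s) drawn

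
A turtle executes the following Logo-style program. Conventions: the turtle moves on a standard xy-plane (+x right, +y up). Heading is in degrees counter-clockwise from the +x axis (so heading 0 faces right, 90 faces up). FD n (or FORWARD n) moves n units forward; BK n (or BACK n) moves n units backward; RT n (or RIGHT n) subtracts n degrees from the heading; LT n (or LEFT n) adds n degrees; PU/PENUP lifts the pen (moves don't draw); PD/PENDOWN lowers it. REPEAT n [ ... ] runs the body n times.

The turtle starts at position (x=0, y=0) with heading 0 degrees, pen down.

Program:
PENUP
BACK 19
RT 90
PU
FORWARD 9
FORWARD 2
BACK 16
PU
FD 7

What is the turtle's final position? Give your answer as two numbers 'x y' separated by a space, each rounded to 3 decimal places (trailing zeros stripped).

Answer: -19 -2

Derivation:
Executing turtle program step by step:
Start: pos=(0,0), heading=0, pen down
PU: pen up
BK 19: (0,0) -> (-19,0) [heading=0, move]
RT 90: heading 0 -> 270
PU: pen up
FD 9: (-19,0) -> (-19,-9) [heading=270, move]
FD 2: (-19,-9) -> (-19,-11) [heading=270, move]
BK 16: (-19,-11) -> (-19,5) [heading=270, move]
PU: pen up
FD 7: (-19,5) -> (-19,-2) [heading=270, move]
Final: pos=(-19,-2), heading=270, 0 segment(s) drawn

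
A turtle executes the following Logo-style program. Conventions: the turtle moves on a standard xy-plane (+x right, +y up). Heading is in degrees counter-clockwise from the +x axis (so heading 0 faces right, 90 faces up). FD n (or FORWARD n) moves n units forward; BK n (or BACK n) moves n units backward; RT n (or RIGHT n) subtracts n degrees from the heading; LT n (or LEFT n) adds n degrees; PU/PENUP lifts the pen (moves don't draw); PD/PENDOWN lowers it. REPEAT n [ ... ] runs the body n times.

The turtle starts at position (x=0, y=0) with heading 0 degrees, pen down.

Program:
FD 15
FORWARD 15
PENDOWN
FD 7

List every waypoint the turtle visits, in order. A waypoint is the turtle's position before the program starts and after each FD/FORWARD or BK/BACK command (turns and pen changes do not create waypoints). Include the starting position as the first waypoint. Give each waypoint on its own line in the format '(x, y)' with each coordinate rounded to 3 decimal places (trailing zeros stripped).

Answer: (0, 0)
(15, 0)
(30, 0)
(37, 0)

Derivation:
Executing turtle program step by step:
Start: pos=(0,0), heading=0, pen down
FD 15: (0,0) -> (15,0) [heading=0, draw]
FD 15: (15,0) -> (30,0) [heading=0, draw]
PD: pen down
FD 7: (30,0) -> (37,0) [heading=0, draw]
Final: pos=(37,0), heading=0, 3 segment(s) drawn
Waypoints (4 total):
(0, 0)
(15, 0)
(30, 0)
(37, 0)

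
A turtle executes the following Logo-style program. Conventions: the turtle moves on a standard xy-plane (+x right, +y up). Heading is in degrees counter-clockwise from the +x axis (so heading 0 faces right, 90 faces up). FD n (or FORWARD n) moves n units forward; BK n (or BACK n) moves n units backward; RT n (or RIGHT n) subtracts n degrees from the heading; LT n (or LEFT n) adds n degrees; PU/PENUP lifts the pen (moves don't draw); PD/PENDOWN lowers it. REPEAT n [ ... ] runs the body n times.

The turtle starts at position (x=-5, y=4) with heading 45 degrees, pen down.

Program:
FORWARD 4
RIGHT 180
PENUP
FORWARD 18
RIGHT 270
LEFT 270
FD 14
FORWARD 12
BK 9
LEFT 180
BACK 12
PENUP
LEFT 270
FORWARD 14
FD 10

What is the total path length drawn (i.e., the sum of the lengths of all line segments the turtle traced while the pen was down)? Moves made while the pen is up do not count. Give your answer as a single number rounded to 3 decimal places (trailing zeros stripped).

Executing turtle program step by step:
Start: pos=(-5,4), heading=45, pen down
FD 4: (-5,4) -> (-2.172,6.828) [heading=45, draw]
RT 180: heading 45 -> 225
PU: pen up
FD 18: (-2.172,6.828) -> (-14.899,-5.899) [heading=225, move]
RT 270: heading 225 -> 315
LT 270: heading 315 -> 225
FD 14: (-14.899,-5.899) -> (-24.799,-15.799) [heading=225, move]
FD 12: (-24.799,-15.799) -> (-33.284,-24.284) [heading=225, move]
BK 9: (-33.284,-24.284) -> (-26.92,-17.92) [heading=225, move]
LT 180: heading 225 -> 45
BK 12: (-26.92,-17.92) -> (-35.406,-26.406) [heading=45, move]
PU: pen up
LT 270: heading 45 -> 315
FD 14: (-35.406,-26.406) -> (-25.506,-36.305) [heading=315, move]
FD 10: (-25.506,-36.305) -> (-18.435,-43.376) [heading=315, move]
Final: pos=(-18.435,-43.376), heading=315, 1 segment(s) drawn

Segment lengths:
  seg 1: (-5,4) -> (-2.172,6.828), length = 4
Total = 4

Answer: 4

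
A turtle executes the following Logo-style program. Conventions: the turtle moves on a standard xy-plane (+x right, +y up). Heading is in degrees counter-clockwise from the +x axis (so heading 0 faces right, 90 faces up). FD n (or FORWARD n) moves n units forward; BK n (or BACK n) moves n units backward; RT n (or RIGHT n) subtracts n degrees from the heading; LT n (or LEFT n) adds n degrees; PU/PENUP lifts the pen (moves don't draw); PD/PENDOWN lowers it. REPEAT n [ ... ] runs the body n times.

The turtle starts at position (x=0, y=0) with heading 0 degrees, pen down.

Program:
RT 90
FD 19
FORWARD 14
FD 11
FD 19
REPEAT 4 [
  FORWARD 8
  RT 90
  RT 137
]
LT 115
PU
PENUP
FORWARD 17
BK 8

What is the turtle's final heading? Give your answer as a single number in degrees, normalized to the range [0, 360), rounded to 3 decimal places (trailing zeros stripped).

Executing turtle program step by step:
Start: pos=(0,0), heading=0, pen down
RT 90: heading 0 -> 270
FD 19: (0,0) -> (0,-19) [heading=270, draw]
FD 14: (0,-19) -> (0,-33) [heading=270, draw]
FD 11: (0,-33) -> (0,-44) [heading=270, draw]
FD 19: (0,-44) -> (0,-63) [heading=270, draw]
REPEAT 4 [
  -- iteration 1/4 --
  FD 8: (0,-63) -> (0,-71) [heading=270, draw]
  RT 90: heading 270 -> 180
  RT 137: heading 180 -> 43
  -- iteration 2/4 --
  FD 8: (0,-71) -> (5.851,-65.544) [heading=43, draw]
  RT 90: heading 43 -> 313
  RT 137: heading 313 -> 176
  -- iteration 3/4 --
  FD 8: (5.851,-65.544) -> (-2.13,-64.986) [heading=176, draw]
  RT 90: heading 176 -> 86
  RT 137: heading 86 -> 309
  -- iteration 4/4 --
  FD 8: (-2.13,-64.986) -> (2.905,-71.203) [heading=309, draw]
  RT 90: heading 309 -> 219
  RT 137: heading 219 -> 82
]
LT 115: heading 82 -> 197
PU: pen up
PU: pen up
FD 17: (2.905,-71.203) -> (-13.352,-76.173) [heading=197, move]
BK 8: (-13.352,-76.173) -> (-5.702,-73.834) [heading=197, move]
Final: pos=(-5.702,-73.834), heading=197, 8 segment(s) drawn

Answer: 197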